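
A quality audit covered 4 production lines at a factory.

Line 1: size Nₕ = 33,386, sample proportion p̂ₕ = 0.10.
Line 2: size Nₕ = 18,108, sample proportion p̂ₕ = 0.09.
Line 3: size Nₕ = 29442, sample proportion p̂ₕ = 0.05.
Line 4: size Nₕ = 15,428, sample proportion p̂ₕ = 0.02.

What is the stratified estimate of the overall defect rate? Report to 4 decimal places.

0.0700

N = 33386 + 18108 + 29442 + 15428 = 96364.
Overall proportion = Σ (Nₕ/N)·p̂ₕ.
Σ Nₕp̂ₕ = 3338.6 + 1629.72 + 1472.1 + 308.56 = 6748.98.
6748.98 / 96364 = 0.070036... → 0.0700.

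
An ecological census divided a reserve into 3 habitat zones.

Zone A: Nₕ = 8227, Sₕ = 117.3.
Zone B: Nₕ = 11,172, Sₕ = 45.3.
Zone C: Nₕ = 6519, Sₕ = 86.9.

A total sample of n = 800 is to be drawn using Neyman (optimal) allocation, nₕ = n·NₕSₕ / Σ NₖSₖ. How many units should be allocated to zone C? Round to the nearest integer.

Σ NₕSₕ = 8227·117.3 + 11172·45.3 + 6519·86.9 = 2037619.8.
Share for C: 566501.1/2037619.8 = 0.27802.
n_C = 800 × 0.27802 = 222.417... → 222.

222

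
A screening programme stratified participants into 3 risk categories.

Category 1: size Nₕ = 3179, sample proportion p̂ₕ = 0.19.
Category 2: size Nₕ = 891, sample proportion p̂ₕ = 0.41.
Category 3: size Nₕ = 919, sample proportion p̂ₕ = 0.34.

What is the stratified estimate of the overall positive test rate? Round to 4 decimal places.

N = 3179 + 891 + 919 = 4989.
Overall proportion = Σ (Nₕ/N)·p̂ₕ.
Σ Nₕp̂ₕ = 604.01 + 365.31 + 312.46 = 1281.78.
1281.78 / 4989 = 0.256921... → 0.2569.

0.2569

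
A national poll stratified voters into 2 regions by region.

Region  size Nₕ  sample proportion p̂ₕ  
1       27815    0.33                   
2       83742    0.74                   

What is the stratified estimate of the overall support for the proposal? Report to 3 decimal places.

Wₕ = Nₕ/N with N = 111557: 0.2493, 0.7507.
p̂_st = 0.2493·0.33 + 0.7507·0.74 ≈ 0.63777... → 0.638.

0.638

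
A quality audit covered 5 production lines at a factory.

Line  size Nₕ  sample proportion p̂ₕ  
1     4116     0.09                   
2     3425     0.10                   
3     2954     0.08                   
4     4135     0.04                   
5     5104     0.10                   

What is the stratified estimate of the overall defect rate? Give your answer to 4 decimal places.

N = 4116 + 3425 + 2954 + 4135 + 5104 = 19734.
Overall proportion = Σ (Nₕ/N)·p̂ₕ.
Σ Nₕp̂ₕ = 370.44 + 342.5 + 236.32 + 165.4 + 510.4 = 1625.06.
1625.06 / 19734 = 0.082348... → 0.0823.

0.0823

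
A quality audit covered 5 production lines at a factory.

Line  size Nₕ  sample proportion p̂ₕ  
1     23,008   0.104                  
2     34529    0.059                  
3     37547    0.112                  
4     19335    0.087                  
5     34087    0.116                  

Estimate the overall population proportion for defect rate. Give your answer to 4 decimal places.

0.0961

N = 23008 + 34529 + 37547 + 19335 + 34087 = 148506.
Overall proportion = Σ (Nₕ/N)·p̂ₕ.
Σ Nₕp̂ₕ = 2392.832 + 2037.211 + 4205.264 + 1682.145 + 3954.092 = 14271.544.
14271.544 / 148506 = 0.096101... → 0.0961.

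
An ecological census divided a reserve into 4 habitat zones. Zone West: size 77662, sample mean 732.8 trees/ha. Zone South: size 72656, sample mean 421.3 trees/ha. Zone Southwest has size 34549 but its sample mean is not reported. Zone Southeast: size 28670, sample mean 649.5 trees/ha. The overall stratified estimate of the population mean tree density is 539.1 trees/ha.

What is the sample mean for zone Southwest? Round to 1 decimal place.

N = 77662 + 72656 + 34549 + 28670 = 213537.
Overall total = μ·N = 539.1·213537 = 115117796.7.
Subtract the known strata: 77662·732.8 + 72656·421.3 + 28670·649.5 = 106141851.4.
Remaining total for zone Southwest: 115117796.7 − 106141851.4 = 8975945.3.
Divide by its size: 8975945.3 / 34549 = 259.803... → 259.8.

259.8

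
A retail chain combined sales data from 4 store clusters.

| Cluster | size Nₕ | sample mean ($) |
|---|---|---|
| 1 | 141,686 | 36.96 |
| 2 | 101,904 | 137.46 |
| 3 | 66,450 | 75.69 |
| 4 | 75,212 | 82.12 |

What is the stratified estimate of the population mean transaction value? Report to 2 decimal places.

N = 385252; weights Wₕ = Nₕ/N = (0.3678, 0.2645, 0.1725, 0.1952).
x̄_st = Σ Wₕ·x̄ₕ = 0.3678·36.96 + 0.2645·137.46 + 0.1725·75.69 + 0.1952·82.12 ≈ 79.0403...
→ 79.04.

79.04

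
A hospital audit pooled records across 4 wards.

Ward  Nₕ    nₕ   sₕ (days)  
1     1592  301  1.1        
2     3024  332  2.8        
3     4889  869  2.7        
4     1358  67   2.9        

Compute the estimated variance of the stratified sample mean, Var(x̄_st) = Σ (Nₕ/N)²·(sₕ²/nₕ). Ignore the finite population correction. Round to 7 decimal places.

0.0055772

N = 10863. Term for each stratum: Wₕ²sₕ²/nₕ.
Var(x̄_st) = 0.0000863387 + 0.0018299617 + 0.0016992147 + 0.0019616484 = 0.0055771635 → 0.0055772.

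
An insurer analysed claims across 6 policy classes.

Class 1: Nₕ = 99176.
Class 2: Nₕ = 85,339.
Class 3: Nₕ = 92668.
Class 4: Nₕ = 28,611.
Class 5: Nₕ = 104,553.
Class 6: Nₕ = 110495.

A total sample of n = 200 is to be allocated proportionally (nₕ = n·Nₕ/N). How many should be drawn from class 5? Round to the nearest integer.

N = 99176 + 85339 + 92668 + 28611 + 104553 + 110495 = 520842.
n_5 = 200·104553/520842 = 40.148... → 40.

40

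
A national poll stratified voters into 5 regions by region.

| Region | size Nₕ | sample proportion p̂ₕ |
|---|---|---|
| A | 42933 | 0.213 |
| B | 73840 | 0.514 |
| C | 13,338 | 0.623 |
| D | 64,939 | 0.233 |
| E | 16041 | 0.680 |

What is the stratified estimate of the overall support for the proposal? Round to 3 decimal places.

0.386

N = 42933 + 73840 + 13338 + 64939 + 16041 = 211091.
Overall proportion = Σ (Nₕ/N)·p̂ₕ.
Σ Nₕp̂ₕ = 9144.729 + 37953.76 + 8309.574 + 15130.787 + 10907.88 = 81446.73.
81446.73 / 211091 = 0.38584... → 0.386.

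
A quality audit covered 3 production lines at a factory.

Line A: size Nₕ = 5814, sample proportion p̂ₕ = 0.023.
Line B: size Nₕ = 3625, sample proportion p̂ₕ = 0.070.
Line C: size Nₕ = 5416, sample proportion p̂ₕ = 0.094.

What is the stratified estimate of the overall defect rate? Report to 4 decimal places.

Wₕ = Nₕ/N with N = 14855: 0.3914, 0.2440, 0.3646.
p̂_st = 0.3914·0.023 + 0.2440·0.070 + 0.3646·0.094 ≈ 0.060355... → 0.0604.

0.0604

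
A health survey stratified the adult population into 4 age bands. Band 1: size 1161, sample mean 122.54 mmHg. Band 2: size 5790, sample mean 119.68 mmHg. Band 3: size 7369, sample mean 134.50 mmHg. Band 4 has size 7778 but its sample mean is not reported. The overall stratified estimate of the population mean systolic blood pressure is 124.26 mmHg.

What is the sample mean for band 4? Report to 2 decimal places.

N = 1161 + 5790 + 7369 + 7778 = 22098.
Overall total = μ·N = 124.26·22098 = 2745897.48.
Subtract the known strata: 1161·122.54 + 5790·119.68 + 7369·134.50 = 1826346.64.
Remaining total for band 4: 2745897.48 − 1826346.64 = 919550.84.
Divide by its size: 919550.84 / 7778 = 118.2246... → 118.22.

118.22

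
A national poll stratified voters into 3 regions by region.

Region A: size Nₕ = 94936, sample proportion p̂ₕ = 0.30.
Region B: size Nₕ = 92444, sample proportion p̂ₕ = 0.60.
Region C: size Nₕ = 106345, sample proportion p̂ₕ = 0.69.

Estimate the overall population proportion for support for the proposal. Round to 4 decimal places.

0.5356

Wₕ = Nₕ/N with N = 293725: 0.3232, 0.3147, 0.3621.
p̂_st = 0.3232·0.30 + 0.3147·0.60 + 0.3621·0.69 ≈ 0.535621... → 0.5356.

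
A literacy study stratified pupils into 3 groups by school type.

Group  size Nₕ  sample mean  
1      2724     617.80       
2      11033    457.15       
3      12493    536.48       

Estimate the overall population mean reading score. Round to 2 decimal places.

N = 2724 + 11033 + 12493 = 26250.
Weight each subgroup mean by Nₕ/N and sum.
Σ Nₕx̄ₕ = 2724·617.80 + 11033·457.15 + 12493·536.48 = 1682887.2 + 5043735.95 + 6702244.64 = 13428867.79.
Divide by N: 13428867.79 / 26250 = 511.5759... → 511.58.

511.58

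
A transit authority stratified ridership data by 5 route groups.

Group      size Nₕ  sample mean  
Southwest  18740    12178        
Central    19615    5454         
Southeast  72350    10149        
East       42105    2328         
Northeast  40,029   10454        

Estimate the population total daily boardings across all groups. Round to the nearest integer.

1585959686

Estimate total by summing Nₕ·x̄ₕ over strata.
18740·12178 + 19615·5454 + 72350·10149 + 42105·2328 + 40029·10454 = 228215720 + 106980210 + 734280150 + 98020440 + 418463166 = 1585959686.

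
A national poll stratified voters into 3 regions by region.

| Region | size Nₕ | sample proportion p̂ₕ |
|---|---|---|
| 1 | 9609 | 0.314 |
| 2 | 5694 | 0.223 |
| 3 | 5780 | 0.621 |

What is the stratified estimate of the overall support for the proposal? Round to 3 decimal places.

0.374

N = 9609 + 5694 + 5780 = 21083.
Overall proportion = Σ (Nₕ/N)·p̂ₕ.
Σ Nₕp̂ₕ = 3017.226 + 1269.762 + 3589.38 = 7876.368.
7876.368 / 21083 = 0.37359... → 0.374.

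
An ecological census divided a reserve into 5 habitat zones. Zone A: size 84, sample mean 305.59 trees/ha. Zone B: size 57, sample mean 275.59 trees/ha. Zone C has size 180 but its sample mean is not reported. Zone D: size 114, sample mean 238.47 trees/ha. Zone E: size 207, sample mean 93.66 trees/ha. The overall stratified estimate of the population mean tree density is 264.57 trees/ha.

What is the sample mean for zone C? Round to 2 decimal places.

455.01

Σ Nₕx̄ₕ = N·μ, so 180·x̄_C = 642·264.57 − (84·305.59 + 57·275.59 + 114·238.47 + 207·93.66).
= 169853.94 − 87951.39 = 81902.55.
x̄_C = 81902.55 / 180 = 455.0142... → 455.01.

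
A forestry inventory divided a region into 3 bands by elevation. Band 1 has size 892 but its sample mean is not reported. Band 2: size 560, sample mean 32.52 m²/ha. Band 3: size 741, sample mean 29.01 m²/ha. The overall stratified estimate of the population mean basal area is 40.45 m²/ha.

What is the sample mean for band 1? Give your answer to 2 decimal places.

N = 892 + 560 + 741 = 2193.
Overall total = μ·N = 40.45·2193 = 88706.85.
Subtract the known strata: 560·32.52 + 741·29.01 = 39707.61.
Remaining total for band 1: 88706.85 − 39707.61 = 48999.24.
Divide by its size: 48999.24 / 892 = 54.9319... → 54.93.

54.93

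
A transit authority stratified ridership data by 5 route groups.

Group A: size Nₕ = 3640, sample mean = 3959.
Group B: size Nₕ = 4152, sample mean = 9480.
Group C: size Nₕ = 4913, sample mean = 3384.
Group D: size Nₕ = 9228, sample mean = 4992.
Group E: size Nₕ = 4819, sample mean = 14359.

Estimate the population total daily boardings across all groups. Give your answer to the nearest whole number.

185659509

A: 3640·3959 = 14410760
B: 4152·9480 = 39360960
C: 4913·3384 = 16625592
D: 9228·4992 = 46066176
E: 4819·14359 = 69196021
τ̂ = Σ Nₕx̄ₕ = 185659509.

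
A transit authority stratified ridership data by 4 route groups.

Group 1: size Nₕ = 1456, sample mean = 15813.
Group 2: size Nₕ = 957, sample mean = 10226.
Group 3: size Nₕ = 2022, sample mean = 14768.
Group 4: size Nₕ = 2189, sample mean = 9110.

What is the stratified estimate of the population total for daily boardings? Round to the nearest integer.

Population total = Σ Nₕ·x̄ₕ (each stratum's size times its mean).
1456·15813 + 957·10226 + 2022·14768 + 2189·9110 = 23023728 + 9786282 + 29860896 + 19941790 = 82612696.

82612696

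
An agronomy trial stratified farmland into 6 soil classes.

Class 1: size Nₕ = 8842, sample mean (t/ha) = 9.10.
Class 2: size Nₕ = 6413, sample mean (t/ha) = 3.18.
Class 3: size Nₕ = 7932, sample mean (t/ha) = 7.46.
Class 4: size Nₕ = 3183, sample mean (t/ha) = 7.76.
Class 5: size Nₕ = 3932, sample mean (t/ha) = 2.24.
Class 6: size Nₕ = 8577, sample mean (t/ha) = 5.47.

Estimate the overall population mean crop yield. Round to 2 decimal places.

x̄_st = (Σ Nₕx̄ₕ) / (Σ Nₕ) = (8842·9.10 + 6413·3.18 + 7932·7.46 + 3183·7.76 + 3932·2.24 + 8577·5.47) / 38879
= 240452.21 / 38879 = 6.1846... → 6.18.

6.18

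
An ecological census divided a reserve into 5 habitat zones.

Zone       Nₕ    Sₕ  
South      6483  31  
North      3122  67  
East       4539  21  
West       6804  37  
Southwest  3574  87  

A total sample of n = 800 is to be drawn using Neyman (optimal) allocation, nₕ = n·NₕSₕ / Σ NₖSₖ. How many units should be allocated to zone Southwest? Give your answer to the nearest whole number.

Σ NₕSₕ = 6483·31 + 3122·67 + 4539·21 + 6804·37 + 3574·87 = 1068152.
Share for Southwest: 310938/1068152 = 0.29110.
n_Southwest = 800 × 0.29110 = 232.879... → 233.

233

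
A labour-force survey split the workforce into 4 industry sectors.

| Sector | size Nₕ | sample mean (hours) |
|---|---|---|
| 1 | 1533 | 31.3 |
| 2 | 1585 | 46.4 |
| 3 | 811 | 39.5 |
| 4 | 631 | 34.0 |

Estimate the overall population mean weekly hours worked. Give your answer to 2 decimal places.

38.38

x̄_st = (Σ Nₕx̄ₕ) / (Σ Nₕ) = (1533·31.3 + 1585·46.4 + 811·39.5 + 631·34.0) / 4560
= 175015.4 / 4560 = 38.3806... → 38.38.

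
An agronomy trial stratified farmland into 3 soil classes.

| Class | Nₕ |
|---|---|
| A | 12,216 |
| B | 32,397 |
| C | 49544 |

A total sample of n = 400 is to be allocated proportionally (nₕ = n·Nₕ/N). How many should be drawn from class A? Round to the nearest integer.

52

N = 12216 + 32397 + 49544 = 94157.
n_A = 400·12216/94157 = 51.896... → 52.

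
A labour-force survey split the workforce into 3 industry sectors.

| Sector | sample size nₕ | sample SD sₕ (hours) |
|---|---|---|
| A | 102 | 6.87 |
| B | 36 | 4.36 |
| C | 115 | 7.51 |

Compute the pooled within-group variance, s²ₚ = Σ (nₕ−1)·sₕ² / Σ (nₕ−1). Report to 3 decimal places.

47.447

Degrees of freedom: 101 + 35 + 114 = 250.
Σ(nₕ−1)sₕ² = 101·47.1969 + 35·19.0096 + 114·56.4001 = 11861.8343.
s²ₚ = 11861.8343 / 250 = 47.44734... → 47.447.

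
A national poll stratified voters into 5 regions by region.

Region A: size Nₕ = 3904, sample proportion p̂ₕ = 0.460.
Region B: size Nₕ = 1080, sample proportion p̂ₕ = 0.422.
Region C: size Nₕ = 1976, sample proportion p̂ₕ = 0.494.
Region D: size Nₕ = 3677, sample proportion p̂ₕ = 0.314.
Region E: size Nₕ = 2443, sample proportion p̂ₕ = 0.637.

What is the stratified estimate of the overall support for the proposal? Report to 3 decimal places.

N = 3904 + 1080 + 1976 + 3677 + 2443 = 13080.
Overall proportion = Σ (Nₕ/N)·p̂ₕ.
Σ Nₕp̂ₕ = 1795.84 + 455.76 + 976.144 + 1154.578 + 1556.191 = 5938.513.
5938.513 / 13080 = 0.45401... → 0.454.

0.454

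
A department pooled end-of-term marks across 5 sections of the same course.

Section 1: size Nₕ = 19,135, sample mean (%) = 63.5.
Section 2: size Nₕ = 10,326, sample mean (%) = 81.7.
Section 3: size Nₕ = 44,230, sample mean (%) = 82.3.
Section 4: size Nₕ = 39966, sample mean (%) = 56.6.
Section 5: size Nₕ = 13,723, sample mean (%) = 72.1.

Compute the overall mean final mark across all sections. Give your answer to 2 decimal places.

x̄_st = (Σ Nₕx̄ₕ) / (Σ Nₕ) = (19135·63.5 + 10326·81.7 + 44230·82.3 + 39966·56.6 + 13723·72.1) / 127380
= 8950339.6 / 127380 = 70.2649... → 70.26.

70.26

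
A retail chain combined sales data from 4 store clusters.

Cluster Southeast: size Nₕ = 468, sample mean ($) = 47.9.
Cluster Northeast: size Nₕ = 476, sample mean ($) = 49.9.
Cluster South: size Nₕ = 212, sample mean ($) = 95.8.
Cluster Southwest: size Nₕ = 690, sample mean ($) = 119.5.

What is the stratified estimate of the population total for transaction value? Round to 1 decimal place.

Southeast: 468·47.9 = 22417.2
Northeast: 476·49.9 = 23752.4
South: 212·95.8 = 20309.6
Southwest: 690·119.5 = 82455
τ̂ = Σ Nₕx̄ₕ = 148934.2.

148934.2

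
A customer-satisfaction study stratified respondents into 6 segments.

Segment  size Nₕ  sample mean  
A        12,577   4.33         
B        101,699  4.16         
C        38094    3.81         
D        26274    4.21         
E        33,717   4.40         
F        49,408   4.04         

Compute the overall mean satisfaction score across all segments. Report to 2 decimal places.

N = 261769; weights Wₕ = Nₕ/N = (0.0480, 0.3885, 0.1455, 0.1004, 0.1288, 0.1887).
x̄_st = Σ Wₕ·x̄ₕ = 0.0480·4.33 + 0.3885·4.16 + 0.1455·3.81 + 0.1004·4.21 + 0.1288·4.40 + 0.1887·4.04 ≈ 4.1305...
→ 4.13.

4.13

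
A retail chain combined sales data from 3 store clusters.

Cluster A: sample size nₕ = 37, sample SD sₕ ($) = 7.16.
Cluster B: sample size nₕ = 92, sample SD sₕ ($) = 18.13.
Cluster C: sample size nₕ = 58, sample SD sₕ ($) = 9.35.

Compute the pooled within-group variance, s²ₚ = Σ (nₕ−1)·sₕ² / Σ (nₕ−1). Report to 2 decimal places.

199.67

Degrees of freedom: 36 + 91 + 57 = 184.
Σ(nₕ−1)sₕ² = 36·51.2656 + 91·328.6969 + 57·87.4225 = 36740.062.
s²ₚ = 36740.062 / 184 = 199.6743... → 199.67.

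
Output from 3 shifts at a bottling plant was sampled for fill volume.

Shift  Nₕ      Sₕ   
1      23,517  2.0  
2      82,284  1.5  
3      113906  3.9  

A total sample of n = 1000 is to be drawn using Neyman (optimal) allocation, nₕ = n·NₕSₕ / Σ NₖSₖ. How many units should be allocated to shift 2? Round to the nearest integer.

Σ NₕSₕ = 23517·2.0 + 82284·1.5 + 113906·3.9 = 614693.4.
Share for 2: 123426/614693.4 = 0.20079.
n_2 = 1000 × 0.20079 = 200.793... → 201.

201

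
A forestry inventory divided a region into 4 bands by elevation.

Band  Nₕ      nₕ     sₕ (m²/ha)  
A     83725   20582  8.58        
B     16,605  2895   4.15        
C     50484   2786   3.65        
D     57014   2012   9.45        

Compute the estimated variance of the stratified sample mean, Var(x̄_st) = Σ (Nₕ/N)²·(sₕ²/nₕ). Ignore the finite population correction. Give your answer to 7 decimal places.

N = 207828; Wₕ = Nₕ/N.
band A: (83725/207828)²·8.58²/20582 = 0.0005804826
band B: (16605/207828)²·4.15²/2895 = 0.0000379767
band C: (50484/207828)²·3.65²/2786 = 0.0002821656
band D: (57014/207828)²·9.45²/2012 = 0.0033403390
Sum = 0.0042409639 → 0.0042410.

0.0042410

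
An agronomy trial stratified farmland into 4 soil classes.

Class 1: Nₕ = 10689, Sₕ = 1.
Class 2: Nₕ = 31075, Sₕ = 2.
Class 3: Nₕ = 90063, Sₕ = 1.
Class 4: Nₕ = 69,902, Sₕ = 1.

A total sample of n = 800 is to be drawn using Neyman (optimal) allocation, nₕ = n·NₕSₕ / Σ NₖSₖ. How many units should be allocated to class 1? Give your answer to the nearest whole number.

Σ NₕSₕ = 10689·1 + 31075·2 + 90063·1 + 69902·1 = 232804.
Share for 1: 10689/232804 = 0.04591.
n_1 = 800 × 0.04591 = 36.731... → 37.

37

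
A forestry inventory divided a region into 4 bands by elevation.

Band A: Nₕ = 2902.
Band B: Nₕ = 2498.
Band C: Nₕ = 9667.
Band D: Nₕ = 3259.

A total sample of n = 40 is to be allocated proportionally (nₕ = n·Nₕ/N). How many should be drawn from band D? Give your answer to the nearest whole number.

7

N = 2902 + 2498 + 9667 + 3259 = 18326.
n_D = 40·3259/18326 = 7.113... → 7.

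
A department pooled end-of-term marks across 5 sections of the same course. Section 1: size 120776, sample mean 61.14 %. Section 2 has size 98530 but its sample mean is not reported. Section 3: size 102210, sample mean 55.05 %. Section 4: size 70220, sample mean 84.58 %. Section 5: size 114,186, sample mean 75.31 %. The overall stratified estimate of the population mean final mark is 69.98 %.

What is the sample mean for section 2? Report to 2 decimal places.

79.72

Σ Nₕx̄ₕ = N·μ, so 98530·x̄_2 = 505922·69.98 − (120776·61.14 + 102210·55.05 + 70220·84.58 + 114186·75.31).
= 35404421.56 − 27549460.4 = 7854961.16.
x̄_2 = 7854961.16 / 98530 = 79.7215... → 79.72.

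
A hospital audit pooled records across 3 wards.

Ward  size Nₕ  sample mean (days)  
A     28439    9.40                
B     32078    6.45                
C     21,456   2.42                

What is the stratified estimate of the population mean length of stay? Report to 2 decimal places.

6.42

N = 28439 + 32078 + 21456 = 81973.
The stratified mean weights each stratum mean by its population share Nₕ/N.
Σ Nₕx̄ₕ = 28439·9.40 + 32078·6.45 + 21456·2.42 = 267326.6 + 206903.1 + 51923.52 = 526153.22.
Divide by N: 526153.22 / 81973 = 6.4186... → 6.42.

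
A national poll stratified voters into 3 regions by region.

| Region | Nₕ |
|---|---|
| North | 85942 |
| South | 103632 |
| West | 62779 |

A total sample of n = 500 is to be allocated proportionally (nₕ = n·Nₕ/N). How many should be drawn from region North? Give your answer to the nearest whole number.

N = 85942 + 103632 + 62779 = 252353.
n_North = 500·85942/252353 = 170.281... → 170.

170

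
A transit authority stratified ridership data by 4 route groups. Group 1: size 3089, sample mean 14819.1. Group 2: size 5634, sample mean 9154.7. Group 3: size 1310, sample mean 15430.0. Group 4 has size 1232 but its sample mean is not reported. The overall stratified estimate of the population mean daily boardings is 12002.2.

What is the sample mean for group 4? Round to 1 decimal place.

14316.3

N = 3089 + 5634 + 1310 + 1232 = 11265.
Overall total = μ·N = 12002.2·11265 = 135204783.
Subtract the known strata: 3089·14819.1 + 5634·9154.7 + 1310·15430.0 = 117567079.7.
Remaining total for group 4: 135204783 − 117567079.7 = 17637703.3.
Divide by its size: 17637703.3 / 1232 = 14316.318... → 14316.3.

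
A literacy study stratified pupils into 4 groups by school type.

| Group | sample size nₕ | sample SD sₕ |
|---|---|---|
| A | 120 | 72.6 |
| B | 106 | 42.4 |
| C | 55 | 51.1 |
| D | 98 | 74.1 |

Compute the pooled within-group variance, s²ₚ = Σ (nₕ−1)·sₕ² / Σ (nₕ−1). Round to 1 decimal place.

3972.3

A: (120−1)·72.6² = 119·5270.76 = 627220.44
B: (106−1)·42.4² = 105·1797.76 = 188764.8
C: (55−1)·51.1² = 54·2611.21 = 141005.34
D: (98−1)·74.1² = 97·5490.81 = 532608.57
Numerator = 1489599.15; denominator = Σ(nₕ−1) = 375.
s²ₚ = 1489599.15/375 = 3972.264... → 3972.3.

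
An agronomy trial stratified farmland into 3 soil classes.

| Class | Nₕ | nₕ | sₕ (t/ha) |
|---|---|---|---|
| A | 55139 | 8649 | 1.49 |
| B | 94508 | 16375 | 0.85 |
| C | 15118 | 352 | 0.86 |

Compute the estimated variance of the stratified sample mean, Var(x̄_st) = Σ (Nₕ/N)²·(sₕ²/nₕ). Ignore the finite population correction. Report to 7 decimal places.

0.0000610

N = 164765. Term for each stratum: Wₕ²sₕ²/nₕ.
Var(x̄_st) = 0.0000287471 + 0.0000145166 + 0.0000176894 = 0.0000609531 → 0.0000610.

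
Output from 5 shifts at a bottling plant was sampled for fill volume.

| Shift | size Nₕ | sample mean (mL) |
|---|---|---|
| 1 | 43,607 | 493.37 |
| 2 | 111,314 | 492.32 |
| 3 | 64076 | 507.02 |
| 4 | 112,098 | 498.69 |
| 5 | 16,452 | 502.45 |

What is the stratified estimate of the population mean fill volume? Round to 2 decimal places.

497.70

N = 43607 + 111314 + 64076 + 112098 + 16452 = 347547.
Overall mean = Σ (Nₕ/N)·x̄ₕ — weight by population share, not a simple average.
Σ Nₕx̄ₕ = 43607·493.37 + 111314·492.32 + 64076·507.02 + 112098·498.69 + 16452·502.45 = 21514385.59 + 54802108.48 + 32487813.52 + 55902151.62 + 8266307.4 = 172972766.61.
Divide by N: 172972766.61 / 347547 = 497.6960... → 497.70.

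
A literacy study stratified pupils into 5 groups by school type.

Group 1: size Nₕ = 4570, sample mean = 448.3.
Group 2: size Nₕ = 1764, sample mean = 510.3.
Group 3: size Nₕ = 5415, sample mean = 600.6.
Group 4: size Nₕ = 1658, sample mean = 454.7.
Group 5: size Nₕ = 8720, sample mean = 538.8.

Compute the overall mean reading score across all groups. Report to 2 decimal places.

526.66

x̄_st = (Σ Nₕx̄ₕ) / (Σ Nₕ) = (4570·448.3 + 1764·510.3 + 5415·600.6 + 1658·454.7 + 8720·538.8) / 22127
= 11653377.8 / 22127 = 526.6587... → 526.66.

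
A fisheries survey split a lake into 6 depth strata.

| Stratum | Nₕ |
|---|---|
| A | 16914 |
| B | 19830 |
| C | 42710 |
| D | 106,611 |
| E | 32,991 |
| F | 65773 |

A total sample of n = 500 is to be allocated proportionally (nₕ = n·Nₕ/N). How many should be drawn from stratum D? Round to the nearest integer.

N = 16914 + 19830 + 42710 + 106611 + 32991 + 65773 = 284829.
n_D = 500·106611/284829 = 187.149... → 187.

187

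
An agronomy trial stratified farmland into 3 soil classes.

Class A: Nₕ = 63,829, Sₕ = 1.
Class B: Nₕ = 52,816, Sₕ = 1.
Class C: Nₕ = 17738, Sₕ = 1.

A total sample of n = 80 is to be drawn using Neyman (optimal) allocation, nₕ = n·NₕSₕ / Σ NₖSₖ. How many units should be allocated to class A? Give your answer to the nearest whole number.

A: NₕSₕ = 63829·1 = 63829
B: NₕSₕ = 52816·1 = 52816
C: NₕSₕ = 17738·1 = 17738
Σ NₕSₕ = 134383.
n_A = 80·63829/134383 = 37.998... → 38.

38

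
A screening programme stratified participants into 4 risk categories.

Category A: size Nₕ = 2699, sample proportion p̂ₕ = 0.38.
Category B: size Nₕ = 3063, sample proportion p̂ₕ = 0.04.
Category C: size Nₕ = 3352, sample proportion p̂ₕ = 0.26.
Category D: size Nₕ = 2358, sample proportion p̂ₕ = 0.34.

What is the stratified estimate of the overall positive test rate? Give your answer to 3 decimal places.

0.246

N = 2699 + 3063 + 3352 + 2358 = 11472.
Overall proportion = Σ (Nₕ/N)·p̂ₕ.
Σ Nₕp̂ₕ = 1025.62 + 122.52 + 871.52 + 801.72 = 2821.38.
2821.38 / 11472 = 0.24594... → 0.246.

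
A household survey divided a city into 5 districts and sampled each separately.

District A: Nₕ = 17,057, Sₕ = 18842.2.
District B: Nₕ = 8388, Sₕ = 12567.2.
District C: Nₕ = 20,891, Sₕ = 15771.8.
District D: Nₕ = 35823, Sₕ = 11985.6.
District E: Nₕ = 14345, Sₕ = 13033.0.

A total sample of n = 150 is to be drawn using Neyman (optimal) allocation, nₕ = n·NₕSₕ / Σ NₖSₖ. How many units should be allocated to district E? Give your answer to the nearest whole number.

20

A: NₕSₕ = 17057·18842.2 = 321391405.4
B: NₕSₕ = 8388·12567.2 = 105413673.6
C: NₕSₕ = 20891·15771.8 = 329488673.8
D: NₕSₕ = 35823·11985.6 = 429360148.8
E: NₕSₕ = 14345·13033.0 = 186958385
Σ NₕSₕ = 1372612286.6.
n_E = 150·186958385/1372612286.6 = 20.431... → 20.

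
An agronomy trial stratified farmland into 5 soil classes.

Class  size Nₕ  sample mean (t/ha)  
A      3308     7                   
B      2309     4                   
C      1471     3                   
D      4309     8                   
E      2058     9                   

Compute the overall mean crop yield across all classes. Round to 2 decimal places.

6.67

x̄_st = (Σ Nₕx̄ₕ) / (Σ Nₕ) = (3308·7 + 2309·4 + 1471·3 + 4309·8 + 2058·9) / 13455
= 89799 / 13455 = 6.6740... → 6.67.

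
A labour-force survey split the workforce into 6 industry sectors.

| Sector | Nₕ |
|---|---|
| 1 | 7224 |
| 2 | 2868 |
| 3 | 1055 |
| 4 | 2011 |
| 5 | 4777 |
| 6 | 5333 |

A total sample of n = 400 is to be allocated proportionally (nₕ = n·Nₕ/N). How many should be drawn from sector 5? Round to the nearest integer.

N = 7224 + 2868 + 1055 + 2011 + 4777 + 5333 = 23268.
n_5 = 400·4777/23268 = 82.121... → 82.

82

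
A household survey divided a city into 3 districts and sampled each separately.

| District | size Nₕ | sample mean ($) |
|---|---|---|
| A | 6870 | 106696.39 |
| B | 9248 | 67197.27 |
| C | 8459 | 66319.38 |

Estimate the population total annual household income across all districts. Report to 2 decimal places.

1915440187.68

A: 6870·106696.39 = 733004199.3
B: 9248·67197.27 = 621440352.96
C: 8459·66319.38 = 560995635.42
τ̂ = Σ Nₕx̄ₕ = 1915440187.68.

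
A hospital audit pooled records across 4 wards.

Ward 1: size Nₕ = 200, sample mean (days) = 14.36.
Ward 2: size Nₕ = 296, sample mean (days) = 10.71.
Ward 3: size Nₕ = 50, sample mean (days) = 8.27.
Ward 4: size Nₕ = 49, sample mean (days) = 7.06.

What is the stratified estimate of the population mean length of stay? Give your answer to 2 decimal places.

11.43

x̄_st = (Σ Nₕx̄ₕ) / (Σ Nₕ) = (200·14.36 + 296·10.71 + 50·8.27 + 49·7.06) / 595
= 6801.6 / 595 = 11.4313... → 11.43.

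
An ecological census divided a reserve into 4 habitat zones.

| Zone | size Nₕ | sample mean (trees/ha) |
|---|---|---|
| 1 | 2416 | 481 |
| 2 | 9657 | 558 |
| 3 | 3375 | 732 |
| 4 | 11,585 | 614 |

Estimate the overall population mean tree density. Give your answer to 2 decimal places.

N = 2416 + 9657 + 3375 + 11585 = 27033.
Overall mean = Σ (Nₕ/N)·x̄ₕ — weight by population share, not a simple average.
Σ Nₕx̄ₕ = 2416·481 + 9657·558 + 3375·732 + 11585·614 = 1162096 + 5388606 + 2470500 + 7113190 = 16134392.
Divide by N: 16134392 / 27033 = 596.8406... → 596.84.

596.84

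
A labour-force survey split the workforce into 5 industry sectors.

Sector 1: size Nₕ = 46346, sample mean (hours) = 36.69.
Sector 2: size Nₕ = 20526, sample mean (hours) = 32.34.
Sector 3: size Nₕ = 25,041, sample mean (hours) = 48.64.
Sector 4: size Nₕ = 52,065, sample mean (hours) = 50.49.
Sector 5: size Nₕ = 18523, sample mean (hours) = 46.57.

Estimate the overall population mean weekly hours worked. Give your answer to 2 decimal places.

43.53

N = 46346 + 20526 + 25041 + 52065 + 18523 = 162501.
Overall mean = Σ (Nₕ/N)·x̄ₕ — weight by population share, not a simple average.
Σ Nₕx̄ₕ = 46346·36.69 + 20526·32.34 + 25041·48.64 + 52065·50.49 + 18523·46.57 = 1700434.74 + 663810.84 + 1217994.24 + 2628761.85 + 862616.11 = 7073617.78.
Divide by N: 7073617.78 / 162501 = 43.5297... → 43.53.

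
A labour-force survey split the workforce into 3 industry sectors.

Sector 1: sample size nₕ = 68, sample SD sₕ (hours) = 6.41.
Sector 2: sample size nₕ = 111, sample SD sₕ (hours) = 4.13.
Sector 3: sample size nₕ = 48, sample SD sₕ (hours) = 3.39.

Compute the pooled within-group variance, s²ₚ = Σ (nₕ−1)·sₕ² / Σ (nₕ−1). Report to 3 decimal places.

23.077

Degrees of freedom: 67 + 110 + 47 = 224.
Σ(nₕ−1)sₕ² = 67·41.0881 + 110·17.0569 + 47·11.4921 = 5169.2904.
s²ₚ = 5169.2904 / 224 = 23.07719... → 23.077.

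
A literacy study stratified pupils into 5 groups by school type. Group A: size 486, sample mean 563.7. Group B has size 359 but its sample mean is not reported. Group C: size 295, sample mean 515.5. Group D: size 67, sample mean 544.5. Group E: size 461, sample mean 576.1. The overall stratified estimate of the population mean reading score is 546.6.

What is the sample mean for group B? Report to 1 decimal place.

511.5

Σ Nₕx̄ₕ = N·μ, so 359·x̄_B = 1668·546.6 − (486·563.7 + 295·515.5 + 67·544.5 + 461·576.1).
= 911728.8 − 728094.3 = 183634.5.
x̄_B = 183634.5 / 359 = 511.517... → 511.5.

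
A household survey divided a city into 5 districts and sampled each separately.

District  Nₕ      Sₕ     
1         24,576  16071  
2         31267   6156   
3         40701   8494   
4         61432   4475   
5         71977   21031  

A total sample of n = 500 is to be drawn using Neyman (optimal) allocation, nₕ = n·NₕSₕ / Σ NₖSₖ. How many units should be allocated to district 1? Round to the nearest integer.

73

1: NₕSₕ = 24576·16071 = 394960896
2: NₕSₕ = 31267·6156 = 192479652
3: NₕSₕ = 40701·8494 = 345714294
4: NₕSₕ = 61432·4475 = 274908200
5: NₕSₕ = 71977·21031 = 1513748287
Σ NₕSₕ = 2721811329.
n_1 = 500·394960896/2721811329 = 72.555... → 73.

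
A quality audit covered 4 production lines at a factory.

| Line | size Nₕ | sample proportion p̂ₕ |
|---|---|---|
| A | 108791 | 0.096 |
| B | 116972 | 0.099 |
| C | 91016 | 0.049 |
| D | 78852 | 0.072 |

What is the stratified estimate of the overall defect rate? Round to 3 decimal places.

N = 108791 + 116972 + 91016 + 78852 = 395631.
Overall proportion = Σ (Nₕ/N)·p̂ₕ.
Σ Nₕp̂ₕ = 10443.936 + 11580.228 + 4459.784 + 5677.344 = 32161.292.
32161.292 / 395631 = 0.08129... → 0.081.

0.081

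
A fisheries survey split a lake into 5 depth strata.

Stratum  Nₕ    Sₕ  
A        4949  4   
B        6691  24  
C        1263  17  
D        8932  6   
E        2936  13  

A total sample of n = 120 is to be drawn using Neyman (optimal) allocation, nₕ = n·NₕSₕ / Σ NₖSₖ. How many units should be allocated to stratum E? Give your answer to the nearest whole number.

16

A: NₕSₕ = 4949·4 = 19796
B: NₕSₕ = 6691·24 = 160584
C: NₕSₕ = 1263·17 = 21471
D: NₕSₕ = 8932·6 = 53592
E: NₕSₕ = 2936·13 = 38168
Σ NₕSₕ = 293611.
n_E = 120·38168/293611 = 15.599... → 16.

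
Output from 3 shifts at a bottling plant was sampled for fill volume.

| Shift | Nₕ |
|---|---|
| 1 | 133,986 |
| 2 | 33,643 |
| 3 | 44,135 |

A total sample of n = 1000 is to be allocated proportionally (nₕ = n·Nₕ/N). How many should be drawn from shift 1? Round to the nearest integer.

Share of shift 1 = 133986/211764 = 0.63271.
Allocate 1000 × 0.63271 = 632.714... → 633.

633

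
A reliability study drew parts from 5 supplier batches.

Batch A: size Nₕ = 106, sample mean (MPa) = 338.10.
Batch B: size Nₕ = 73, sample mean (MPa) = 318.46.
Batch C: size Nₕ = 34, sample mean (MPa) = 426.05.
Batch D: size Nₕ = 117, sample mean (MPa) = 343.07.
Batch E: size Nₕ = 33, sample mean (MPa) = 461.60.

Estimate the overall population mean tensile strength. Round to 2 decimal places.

355.22

N = 106 + 73 + 34 + 117 + 33 = 363.
The stratified mean weights each stratum mean by its population share Nₕ/N.
Σ Nₕx̄ₕ = 106·338.10 + 73·318.46 + 34·426.05 + 117·343.07 + 33·461.60 = 35838.6 + 23247.58 + 14485.7 + 40139.19 + 15232.8 = 128943.87.
Divide by N: 128943.87 / 363 = 355.2173... → 355.22.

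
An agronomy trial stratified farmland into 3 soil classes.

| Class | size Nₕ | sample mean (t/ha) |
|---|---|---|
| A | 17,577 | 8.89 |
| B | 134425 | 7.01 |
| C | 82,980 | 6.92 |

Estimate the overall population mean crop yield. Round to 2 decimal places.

N = 17577 + 134425 + 82980 = 234982.
The stratified mean weights each stratum mean by its population share Nₕ/N.
Σ Nₕx̄ₕ = 17577·8.89 + 134425·7.01 + 82980·6.92 = 156259.53 + 942319.25 + 574221.6 = 1672800.38.
Divide by N: 1672800.38 / 234982 = 7.1188... → 7.12.

7.12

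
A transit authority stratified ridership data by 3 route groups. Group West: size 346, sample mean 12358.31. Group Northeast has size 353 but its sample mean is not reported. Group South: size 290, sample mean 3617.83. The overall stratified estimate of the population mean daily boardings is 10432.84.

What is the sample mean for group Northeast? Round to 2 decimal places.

14144.29

Σ Nₕx̄ₕ = N·μ, so 353·x̄_Northeast = 989·10432.84 − (346·12358.31 + 290·3617.83).
= 10318078.76 − 5325145.96 = 4992932.8.
x̄_Northeast = 4992932.8 / 353 = 14144.2856... → 14144.29.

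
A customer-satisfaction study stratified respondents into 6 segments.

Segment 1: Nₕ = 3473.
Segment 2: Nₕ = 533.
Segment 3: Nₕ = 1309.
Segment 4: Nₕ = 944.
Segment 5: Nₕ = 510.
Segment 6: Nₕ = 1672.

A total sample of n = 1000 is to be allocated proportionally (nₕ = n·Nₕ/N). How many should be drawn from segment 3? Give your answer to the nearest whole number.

N = 3473 + 533 + 1309 + 944 + 510 + 1672 = 8441.
n_3 = 1000·1309/8441 = 155.076... → 155.

155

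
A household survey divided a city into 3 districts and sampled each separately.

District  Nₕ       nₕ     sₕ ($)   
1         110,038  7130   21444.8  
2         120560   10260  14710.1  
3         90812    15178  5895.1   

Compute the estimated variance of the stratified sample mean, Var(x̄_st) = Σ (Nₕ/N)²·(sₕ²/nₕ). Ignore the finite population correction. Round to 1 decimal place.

10710.1

N = 321410. Term for each stratum: Wₕ²sₕ²/nₕ.
Var(x̄_st) = 7559.9875 + 2967.3693 + 182.7829 = 10710.1397 → 10710.1.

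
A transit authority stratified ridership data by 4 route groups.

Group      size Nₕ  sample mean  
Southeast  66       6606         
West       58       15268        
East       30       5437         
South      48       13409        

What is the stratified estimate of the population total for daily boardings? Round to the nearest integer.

Estimate total by summing Nₕ·x̄ₕ over strata.
66·6606 + 58·15268 + 30·5437 + 48·13409 = 435996 + 885544 + 163110 + 643632 = 2128282.

2128282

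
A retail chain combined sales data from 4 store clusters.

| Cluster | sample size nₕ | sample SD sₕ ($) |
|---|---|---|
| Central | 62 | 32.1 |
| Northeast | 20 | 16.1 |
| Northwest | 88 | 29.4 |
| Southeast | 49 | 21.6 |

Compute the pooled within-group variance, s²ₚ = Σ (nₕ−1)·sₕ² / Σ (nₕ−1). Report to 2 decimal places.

769.18

Degrees of freedom: 61 + 19 + 87 + 48 = 215.
Σ(nₕ−1)sₕ² = 61·1030.41 + 19·259.21 + 87·864.36 + 48·466.56 = 165374.2.
s²ₚ = 165374.2 / 215 = 769.1823... → 769.18.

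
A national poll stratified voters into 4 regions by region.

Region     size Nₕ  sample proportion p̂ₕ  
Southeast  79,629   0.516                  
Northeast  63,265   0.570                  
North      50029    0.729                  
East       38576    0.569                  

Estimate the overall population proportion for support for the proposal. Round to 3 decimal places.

0.586

Wₕ = Nₕ/N with N = 231499: 0.3440, 0.2733, 0.2161, 0.1666.
p̂_st = 0.3440·0.516 + 0.2733·0.570 + 0.2161·0.729 + 0.1666·0.569 ≈ 0.58562... → 0.586.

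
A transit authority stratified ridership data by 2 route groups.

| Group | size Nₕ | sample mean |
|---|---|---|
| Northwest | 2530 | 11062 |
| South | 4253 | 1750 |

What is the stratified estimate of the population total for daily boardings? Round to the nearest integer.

35429610

Population total = Σ Nₕ·x̄ₕ (each stratum's size times its mean).
2530·11062 + 4253·1750 = 27986860 + 7442750 = 35429610.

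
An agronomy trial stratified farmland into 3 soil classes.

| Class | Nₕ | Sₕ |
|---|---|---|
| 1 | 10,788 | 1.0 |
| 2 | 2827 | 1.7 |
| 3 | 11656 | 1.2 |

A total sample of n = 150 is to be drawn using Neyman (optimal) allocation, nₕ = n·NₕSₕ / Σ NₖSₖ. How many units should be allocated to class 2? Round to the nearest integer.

1: NₕSₕ = 10788·1.0 = 10788
2: NₕSₕ = 2827·1.7 = 4805.9
3: NₕSₕ = 11656·1.2 = 13987.2
Σ NₕSₕ = 29581.1.
n_2 = 150·4805.9/29581.1 = 24.370... → 24.

24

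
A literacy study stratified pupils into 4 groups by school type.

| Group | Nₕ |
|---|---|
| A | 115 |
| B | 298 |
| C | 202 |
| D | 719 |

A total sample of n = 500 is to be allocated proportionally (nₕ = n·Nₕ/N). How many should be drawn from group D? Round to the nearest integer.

N = 115 + 298 + 202 + 719 = 1334.
n_D = 500·719/1334 = 269.490... → 269.

269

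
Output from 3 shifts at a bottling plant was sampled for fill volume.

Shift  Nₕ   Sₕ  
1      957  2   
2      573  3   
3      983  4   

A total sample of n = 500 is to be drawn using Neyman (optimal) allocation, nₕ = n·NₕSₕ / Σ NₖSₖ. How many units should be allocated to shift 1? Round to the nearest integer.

1: NₕSₕ = 957·2 = 1914
2: NₕSₕ = 573·3 = 1719
3: NₕSₕ = 983·4 = 3932
Σ NₕSₕ = 7565.
n_1 = 500·1914/7565 = 126.504... → 127.

127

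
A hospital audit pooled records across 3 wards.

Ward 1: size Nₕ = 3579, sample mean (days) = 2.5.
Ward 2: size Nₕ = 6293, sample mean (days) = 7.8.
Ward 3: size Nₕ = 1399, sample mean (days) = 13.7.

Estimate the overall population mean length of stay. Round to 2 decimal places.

N = 11271; weights Wₕ = Nₕ/N = (0.3175, 0.5583, 0.1241).
x̄_st = Σ Wₕ·x̄ₕ = 0.3175·2.5 + 0.5583·7.8 + 0.1241·13.7 ≈ 6.8494...
→ 6.85.

6.85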